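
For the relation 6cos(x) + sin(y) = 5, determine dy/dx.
Differentiate the relation implicitly: treat y = y(x) and apply the chain rule, so every y-derivative picks up a y' = dy/dx factor.

With everything moved to the left-hand side, differentiate term by term:
  d/dx[sin(y)] = y'·cos(y)
  d/dx[6cos(x)] = -6sin(x)
  d/dx[-5] = 0

Separating the contributions that come from x directly and those that come through y:
  without y':      -6sin(x)
  multiplying y':  cos(y)

so (-6sin(x)) + (cos(y))·y' = 0, and therefore
  dy/dx = -(-6sin(x))/(cos(y)) = 6sin(x)/cos(y)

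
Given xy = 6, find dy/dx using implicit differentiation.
Differentiate both sides with respect to x, treating y as y(x). By the chain rule, any term containing y contributes a factor of y' = dy/dx when we differentiate it.

Move every term to one side and write the relation as F(x, y) = 0. Term by term,
  d/dx[xy] = x·y' + y
  d/dx[-6] = 0

The pieces without y' make up ∂F/∂x and the coefficient of y' is ∂F/∂y:
  ∂F/∂x = y,
  ∂F/∂y = x.

Since d/dx[F] = ∂F/∂x + (∂F/∂y)·y' = 0, solve for y':
  (∂F/∂y)·y' = -∂F/∂x
  dy/dx = -(∂F/∂x)/(∂F/∂y) = -(y)/(x) = -y/x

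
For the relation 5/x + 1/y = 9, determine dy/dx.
Take d/dx of both sides. Since y is implicitly a function of x, the chain rule attaches a y' = dy/dx factor whenever we differentiate through y.

Set F(x, y) = (left side) − (right side), so the curve is F = 0. Differentiating each term of F:
  d/dx[1/y] = -y'/y^2
  d/dx[5/x] = -5/x^2
  d/dx[-9] = 0

Collecting, the y'-free part is the partial derivative in x and the y' coefficient is the partial derivative in y:
  ∂F/∂x = -5/x^2
  ∂F/∂y = -1/y^2

so d/dx[F(x, y(x))] = ∂F/∂x + (∂F/∂y)·y' = 0. Rearranging,
  dy/dx = -(∂F/∂x)/(∂F/∂y) = -(-5/x^2)/(-1/y^2) = -5y^2/x^2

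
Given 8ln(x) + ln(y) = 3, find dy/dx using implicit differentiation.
Take d/dx of both sides. Since y is implicitly a function of x, the chain rule attaches a y' = dy/dx factor whenever we differentiate through y.

Set F(x, y) = (left side) − (right side), so the curve is F = 0. Differentiating each term of F:
  d/dx[8ln(x)] = 8/x
  d/dx[ln(y)] = y'/y
  d/dx[-3] = 0

Collecting, the y'-free part is the partial derivative in x and the y' coefficient is the partial derivative in y:
  ∂F/∂x = 8/x
  ∂F/∂y = 1/y

so d/dx[F(x, y(x))] = ∂F/∂x + (∂F/∂y)·y' = 0. Rearranging,
  dy/dx = -(∂F/∂x)/(∂F/∂y) = -(8/x)/(1/y) = -8y/x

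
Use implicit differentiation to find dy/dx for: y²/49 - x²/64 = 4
Differentiate both sides with respect to x, treating y as y(x). By the chain rule, any term containing y contributes a factor of y' = dy/dx when we differentiate it.

Move every term to one side and write the relation as F(x, y) = 0. Term by term,
  d/dx[-x^2/64] = -x/32
  d/dx[y^2/49] = 2y·y'/49
  d/dx[-4] = 0

The pieces without y' make up ∂F/∂x and the coefficient of y' is ∂F/∂y:
  ∂F/∂x = -x/32,
  ∂F/∂y = 2y/49.

Since d/dx[F] = ∂F/∂x + (∂F/∂y)·y' = 0, solve for y':
  (∂F/∂y)·y' = -∂F/∂x
  dy/dx = -(∂F/∂x)/(∂F/∂y) = -(-x/32)/(2y/49) = 49x/(64y)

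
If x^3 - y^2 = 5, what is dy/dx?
Differentiate the relation implicitly: treat y = y(x) and apply the chain rule, so every y-derivative picks up a y' = dy/dx factor.

With everything moved to the left-hand side, differentiate term by term:
  d/dx[x^3] = 3x^2
  d/dx[-y^2] = -2y·y'
  d/dx[-5] = 0

Separating the contributions that come from x directly and those that come through y:
  without y':      3x^2
  multiplying y':  -2y

so (3x^2) + (-2y)·y' = 0, and therefore
  dy/dx = -(3x^2)/(-2y) = 3x^2/(2y)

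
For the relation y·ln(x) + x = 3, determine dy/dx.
Take d/dx of both sides. Since y is implicitly a function of x, the chain rule attaches a y' = dy/dx factor whenever we differentiate through y.

Set F(x, y) = (left side) − (right side), so the curve is F = 0. Differentiating each term of F:
  d/dx[x] = 1
  d/dx[y·ln(x)] = y'·ln(x) + y/x
  d/dx[-3] = 0

Collecting, the y'-free part is the partial derivative in x and the y' coefficient is the partial derivative in y:
  ∂F/∂x = 1 + y/x
  ∂F/∂y = ln(x)

so d/dx[F(x, y(x))] = ∂F/∂x + (∂F/∂y)·y' = 0. Rearranging,
  dy/dx = -(∂F/∂x)/(∂F/∂y) = -(1 + y/x)/(ln(x))
        = -((x + y)/x)/(ln(x)) = (-x - y)/(x·ln(x))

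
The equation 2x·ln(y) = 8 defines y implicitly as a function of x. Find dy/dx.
Take d/dx of both sides. Since y is implicitly a function of x, the chain rule attaches a y' = dy/dx factor whenever we differentiate through y.

Set F(x, y) = (left side) − (right side), so the curve is F = 0. Differentiating each term of F:
  d/dx[2x·ln(y)] = 2x·y'/y + 2ln(y)
  d/dx[-8] = 0

Collecting, the y'-free part is the partial derivative in x and the y' coefficient is the partial derivative in y:
  ∂F/∂x = 2ln(y)
  ∂F/∂y = 2x/y

so d/dx[F(x, y(x))] = ∂F/∂x + (∂F/∂y)·y' = 0. Rearranging,
  dy/dx = -(∂F/∂x)/(∂F/∂y) = -(2ln(y))/(2x/y) = -y·ln(y)/x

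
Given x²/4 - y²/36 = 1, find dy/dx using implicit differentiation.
Differentiate the relation implicitly: treat y = y(x) and apply the chain rule, so every y-derivative picks up a y' = dy/dx factor.

With everything moved to the left-hand side, differentiate term by term:
  d/dx[x^2/4] = x/2
  d/dx[-y^2/36] = -y·y'/18
  d/dx[-1] = 0

Separating the contributions that come from x directly and those that come through y:
  without y':      x/2
  multiplying y':  -y/18

so (x/2) + (-y/18)·y' = 0, and therefore
  dy/dx = -(x/2)/(-y/18) = 9x/y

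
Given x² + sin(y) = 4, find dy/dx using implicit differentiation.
Apply d/dx to both sides, remembering that y depends on x. Each occurrence of y therefore brings in a y' = dy/dx via the chain rule.

With F(x, y) equal to the left-hand side minus the right, differentiate F term by term:
  d/dx[x^2] = 2x
  d/dx[sin(y)] = y'·cos(y)
  d/dx[-4] = 0
Adding these up, d/dx[F] = 0 becomes
  (2x) + (cos(y))·y' = 0,
so isolating y',
  dy/dx = -(2x)/(cos(y)) = -2x/cos(y)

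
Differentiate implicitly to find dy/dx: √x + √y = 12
Differentiate both sides with respect to x, treating y as y(x). By the chain rule, any term containing y contributes a factor of y' = dy/dx when we differentiate it.

Move every term to one side and write the relation as F(x, y) = 0. Term by term,
  d/dx[√(x)] = 1/(2√(x))
  d/dx[√(y)] = y'/(2√(y))
  d/dx[-12] = 0

The pieces without y' make up ∂F/∂x and the coefficient of y' is ∂F/∂y:
  ∂F/∂x = 1/(2√(x)),
  ∂F/∂y = 1/(2√(y)).

Since d/dx[F] = ∂F/∂x + (∂F/∂y)·y' = 0, solve for y':
  (∂F/∂y)·y' = -∂F/∂x
  dy/dx = -(∂F/∂x)/(∂F/∂y) = -(1/(2√(x)))/(1/(2√(y))) = -√(y)/√(x)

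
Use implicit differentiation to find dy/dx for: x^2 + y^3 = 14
Take d/dx of both sides. Since y is implicitly a function of x, the chain rule attaches a y' = dy/dx factor whenever we differentiate through y.

Set F(x, y) = (left side) − (right side), so the curve is F = 0. Differentiating each term of F:
  d/dx[x^2] = 2x
  d/dx[y^3] = 3y^2·y'
  d/dx[-14] = 0

Collecting, the y'-free part is the partial derivative in x and the y' coefficient is the partial derivative in y:
  ∂F/∂x = 2x
  ∂F/∂y = 3y^2

so d/dx[F(x, y(x))] = ∂F/∂x + (∂F/∂y)·y' = 0. Rearranging,
  dy/dx = -(∂F/∂x)/(∂F/∂y) = -(2x)/(3y^2) = -2x/(3y^2)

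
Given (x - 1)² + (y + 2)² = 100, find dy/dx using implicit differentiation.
Apply d/dx to both sides, remembering that y depends on x. Each occurrence of y therefore brings in a y' = dy/dx via the chain rule.

With F(x, y) equal to the left-hand side minus the right, differentiate F term by term:
  d/dx[(x - 1)^2] = 2x - 2
  d/dx[(y + 2)^2] = 2·y'(y + 2)
  d/dx[-100] = 0
Adding these up, d/dx[F] = 0 becomes
  (2x - 2) + (2y + 4)·y' = 0,
so isolating y',
  dy/dx = -(2x - 2)/(2y + 4) = (1 - x)/(y + 2)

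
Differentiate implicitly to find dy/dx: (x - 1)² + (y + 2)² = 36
Apply d/dx to both sides, remembering that y depends on x. Each occurrence of y therefore brings in a y' = dy/dx via the chain rule.

With F(x, y) equal to the left-hand side minus the right, differentiate F term by term:
  d/dx[(x - 1)^2] = 2x - 2
  d/dx[(y + 2)^2] = 2·y'(y + 2)
  d/dx[-36] = 0
Adding these up, d/dx[F] = 0 becomes
  (2x - 2) + (2y + 4)·y' = 0,
so isolating y',
  dy/dx = -(2x - 2)/(2y + 4) = (1 - x)/(y + 2)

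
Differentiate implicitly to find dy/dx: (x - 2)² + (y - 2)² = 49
Apply d/dx to both sides, remembering that y depends on x. Each occurrence of y therefore brings in a y' = dy/dx via the chain rule.

With F(x, y) equal to the left-hand side minus the right, differentiate F term by term:
  d/dx[(x - 2)^2] = 2x - 4
  d/dx[(y - 2)^2] = 2·y'(y - 2)
  d/dx[-49] = 0
Adding these up, d/dx[F] = 0 becomes
  (2x - 4) + (2y - 4)·y' = 0,
so isolating y',
  dy/dx = -(2x - 4)/(2y - 4) = (2 - x)/(y - 2)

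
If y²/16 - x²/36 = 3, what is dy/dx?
Differentiate the relation implicitly: treat y = y(x) and apply the chain rule, so every y-derivative picks up a y' = dy/dx factor.

With everything moved to the left-hand side, differentiate term by term:
  d/dx[-x^2/36] = -x/18
  d/dx[y^2/16] = y·y'/8
  d/dx[-3] = 0

Separating the contributions that come from x directly and those that come through y:
  without y':      -x/18
  multiplying y':  y/8

so (-x/18) + (y/8)·y' = 0, and therefore
  dy/dx = -(-x/18)/(y/8) = 4x/(9y)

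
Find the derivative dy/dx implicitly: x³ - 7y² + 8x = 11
Take d/dx of both sides. Since y is implicitly a function of x, the chain rule attaches a y' = dy/dx factor whenever we differentiate through y.

Set F(x, y) = (left side) − (right side), so the curve is F = 0. Differentiating each term of F:
  d/dx[x^3] = 3x^2
  d/dx[8x] = 8
  d/dx[-7y^2] = -14y·y'
  d/dx[-11] = 0

Collecting, the y'-free part is the partial derivative in x and the y' coefficient is the partial derivative in y:
  ∂F/∂x = 3x^2 + 8
  ∂F/∂y = -14y

so d/dx[F(x, y(x))] = ∂F/∂x + (∂F/∂y)·y' = 0. Rearranging,
  dy/dx = -(∂F/∂x)/(∂F/∂y) = -(3x^2 + 8)/(-14y) = (3x^2 + 8)/(14y)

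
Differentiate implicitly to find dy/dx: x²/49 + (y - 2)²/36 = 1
Differentiate the relation implicitly: treat y = y(x) and apply the chain rule, so every y-derivative picks up a y' = dy/dx factor.

With everything moved to the left-hand side, differentiate term by term:
  d/dx[x^2/49] = 2x/49
  d/dx[(y - 2)^2/36] = y'(y - 2)/18
  d/dx[-1] = 0

Separating the contributions that come from x directly and those that come through y:
  without y':      2x/49
  multiplying y':  y/18 - 1/9

so (2x/49) + (y/18 - 1/9)·y' = 0, and therefore
  dy/dx = -(2x/49)/(y/18 - 1/9)
        = -(2x/49)/((y - 2)/18) = -36x/(49y - 98)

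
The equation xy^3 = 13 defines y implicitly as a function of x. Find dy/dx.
Take d/dx of both sides. Since y is implicitly a function of x, the chain rule attaches a y' = dy/dx factor whenever we differentiate through y.

Set F(x, y) = (left side) − (right side), so the curve is F = 0. Differentiating each term of F:
  d/dx[xy^3] = 3xy^2·y' + y^3
  d/dx[-13] = 0

Collecting, the y'-free part is the partial derivative in x and the y' coefficient is the partial derivative in y:
  ∂F/∂x = y^3
  ∂F/∂y = 3xy^2

so d/dx[F(x, y(x))] = ∂F/∂x + (∂F/∂y)·y' = 0. Rearranging,
  dy/dx = -(∂F/∂x)/(∂F/∂y) = -(y^3)/(3xy^2) = -y/(3x)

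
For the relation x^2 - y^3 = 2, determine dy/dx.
Apply d/dx to both sides, remembering that y depends on x. Each occurrence of y therefore brings in a y' = dy/dx via the chain rule.

With F(x, y) equal to the left-hand side minus the right, differentiate F term by term:
  d/dx[x^2] = 2x
  d/dx[-y^3] = -3y^2·y'
  d/dx[-2] = 0
Adding these up, d/dx[F] = 0 becomes
  (2x) + (-3y^2)·y' = 0,
so isolating y',
  dy/dx = -(2x)/(-3y^2) = 2x/(3y^2)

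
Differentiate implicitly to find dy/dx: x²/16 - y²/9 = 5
Differentiate the relation implicitly: treat y = y(x) and apply the chain rule, so every y-derivative picks up a y' = dy/dx factor.

With everything moved to the left-hand side, differentiate term by term:
  d/dx[x^2/16] = x/8
  d/dx[-y^2/9] = -2y·y'/9
  d/dx[-5] = 0

Separating the contributions that come from x directly and those that come through y:
  without y':      x/8
  multiplying y':  -2y/9

so (x/8) + (-2y/9)·y' = 0, and therefore
  dy/dx = -(x/8)/(-2y/9) = 9x/(16y)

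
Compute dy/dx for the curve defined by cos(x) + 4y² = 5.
Differentiate the relation implicitly: treat y = y(x) and apply the chain rule, so every y-derivative picks up a y' = dy/dx factor.

With everything moved to the left-hand side, differentiate term by term:
  d/dx[4y^2] = 8y·y'
  d/dx[cos(x)] = -sin(x)
  d/dx[-5] = 0

Separating the contributions that come from x directly and those that come through y:
  without y':      -sin(x)
  multiplying y':  8y

so (-sin(x)) + (8y)·y' = 0, and therefore
  dy/dx = -(-sin(x))/(8y) = sin(x)/(8y)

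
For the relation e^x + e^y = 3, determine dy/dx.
Differentiate the relation implicitly: treat y = y(x) and apply the chain rule, so every y-derivative picks up a y' = dy/dx factor.

With everything moved to the left-hand side, differentiate term by term:
  d/dx[e^(x)] = e^(x)
  d/dx[e^(y)] = y'·e^(y)
  d/dx[-3] = 0

Separating the contributions that come from x directly and those that come through y:
  without y':      e^(x)
  multiplying y':  e^(y)

so (e^(x)) + (e^(y))·y' = 0, and therefore
  dy/dx = -(e^(x))/(e^(y)) = -e^(x - y)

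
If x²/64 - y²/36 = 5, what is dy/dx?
Differentiate the relation implicitly: treat y = y(x) and apply the chain rule, so every y-derivative picks up a y' = dy/dx factor.

With everything moved to the left-hand side, differentiate term by term:
  d/dx[x^2/64] = x/32
  d/dx[-y^2/36] = -y·y'/18
  d/dx[-5] = 0

Separating the contributions that come from x directly and those that come through y:
  without y':      x/32
  multiplying y':  -y/18

so (x/32) + (-y/18)·y' = 0, and therefore
  dy/dx = -(x/32)/(-y/18) = 9x/(16y)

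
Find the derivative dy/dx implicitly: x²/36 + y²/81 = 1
Apply d/dx to both sides, remembering that y depends on x. Each occurrence of y therefore brings in a y' = dy/dx via the chain rule.

With F(x, y) equal to the left-hand side minus the right, differentiate F term by term:
  d/dx[x^2/36] = x/18
  d/dx[y^2/81] = 2y·y'/81
  d/dx[-1] = 0
Adding these up, d/dx[F] = 0 becomes
  (x/18) + (2y/81)·y' = 0,
so isolating y',
  dy/dx = -(x/18)/(2y/81) = -9x/(4y)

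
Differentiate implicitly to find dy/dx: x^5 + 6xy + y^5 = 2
Differentiate both sides with respect to x, treating y as y(x). By the chain rule, any term containing y contributes a factor of y' = dy/dx when we differentiate it.

Move every term to one side and write the relation as F(x, y) = 0. Term by term,
  d/dx[x^5] = 5x^4
  d/dx[6xy] = 6x·y' + 6y
  d/dx[y^5] = 5y^4·y'
  d/dx[-2] = 0

The pieces without y' make up ∂F/∂x and the coefficient of y' is ∂F/∂y:
  ∂F/∂x = 5x^4 + 6y,
  ∂F/∂y = 6x + 5y^4.

Since d/dx[F] = ∂F/∂x + (∂F/∂y)·y' = 0, solve for y':
  (∂F/∂y)·y' = -∂F/∂x
  dy/dx = -(∂F/∂x)/(∂F/∂y) = -(5x^4 + 6y)/(6x + 5y^4) = (-5x^4 - 6y)/(6x + 5y^4)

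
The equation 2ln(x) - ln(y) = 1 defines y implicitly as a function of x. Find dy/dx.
Differentiate both sides with respect to x, treating y as y(x). By the chain rule, any term containing y contributes a factor of y' = dy/dx when we differentiate it.

Move every term to one side and write the relation as F(x, y) = 0. Term by term,
  d/dx[2ln(x)] = 2/x
  d/dx[-ln(y)] = -y'/y
  d/dx[-1] = 0

The pieces without y' make up ∂F/∂x and the coefficient of y' is ∂F/∂y:
  ∂F/∂x = 2/x,
  ∂F/∂y = -1/y.

Since d/dx[F] = ∂F/∂x + (∂F/∂y)·y' = 0, solve for y':
  (∂F/∂y)·y' = -∂F/∂x
  dy/dx = -(∂F/∂x)/(∂F/∂y) = -(2/x)/(-1/y) = 2y/x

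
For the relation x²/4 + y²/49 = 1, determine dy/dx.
Take d/dx of both sides. Since y is implicitly a function of x, the chain rule attaches a y' = dy/dx factor whenever we differentiate through y.

Set F(x, y) = (left side) − (right side), so the curve is F = 0. Differentiating each term of F:
  d/dx[x^2/4] = x/2
  d/dx[y^2/49] = 2y·y'/49
  d/dx[-1] = 0

Collecting, the y'-free part is the partial derivative in x and the y' coefficient is the partial derivative in y:
  ∂F/∂x = x/2
  ∂F/∂y = 2y/49

so d/dx[F(x, y(x))] = ∂F/∂x + (∂F/∂y)·y' = 0. Rearranging,
  dy/dx = -(∂F/∂x)/(∂F/∂y) = -(x/2)/(2y/49) = -49x/(4y)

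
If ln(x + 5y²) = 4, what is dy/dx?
Differentiate the relation implicitly: treat y = y(x) and apply the chain rule, so every y-derivative picks up a y' = dy/dx factor.

With everything moved to the left-hand side, differentiate term by term:
  d/dx[ln(x + 5y^2)] = (10y·y' + 1)/(x + 5y^2)
  d/dx[-4] = 0

Separating the contributions that come from x directly and those that come through y:
  without y':      1/(x + 5y^2)
  multiplying y':  10y/(x + 5y^2)

so (1/(x + 5y^2)) + (10y/(x + 5y^2))·y' = 0, and therefore
  dy/dx = -(1/(x + 5y^2))/(10y/(x + 5y^2)) = -1/(10y)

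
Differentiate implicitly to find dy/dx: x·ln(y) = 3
Differentiate both sides with respect to x, treating y as y(x). By the chain rule, any term containing y contributes a factor of y' = dy/dx when we differentiate it.

Move every term to one side and write the relation as F(x, y) = 0. Term by term,
  d/dx[x·ln(y)] = x·y'/y + ln(y)
  d/dx[-3] = 0

The pieces without y' make up ∂F/∂x and the coefficient of y' is ∂F/∂y:
  ∂F/∂x = ln(y),
  ∂F/∂y = x/y.

Since d/dx[F] = ∂F/∂x + (∂F/∂y)·y' = 0, solve for y':
  (∂F/∂y)·y' = -∂F/∂x
  dy/dx = -(∂F/∂x)/(∂F/∂y) = -(ln(y))/(x/y) = -y·ln(y)/x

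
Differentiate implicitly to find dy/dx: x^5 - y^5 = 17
Apply d/dx to both sides, remembering that y depends on x. Each occurrence of y therefore brings in a y' = dy/dx via the chain rule.

With F(x, y) equal to the left-hand side minus the right, differentiate F term by term:
  d/dx[x^5] = 5x^4
  d/dx[-y^5] = -5y^4·y'
  d/dx[-17] = 0
Adding these up, d/dx[F] = 0 becomes
  (5x^4) + (-5y^4)·y' = 0,
so isolating y',
  dy/dx = -(5x^4)/(-5y^4) = x^4/y^4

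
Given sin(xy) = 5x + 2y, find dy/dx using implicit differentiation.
Differentiate both sides with respect to x, treating y as y(x). By the chain rule, any term containing y contributes a factor of y' = dy/dx when we differentiate it.

Move every term to one side and write the relation as F(x, y) = 0. Term by term,
  d/dx[-5x] = -5
  d/dx[-2y] = -2·y'
  d/dx[sin(xy)] = (x·y' + y)·cos(xy)

The pieces without y' make up ∂F/∂x and the coefficient of y' is ∂F/∂y:
  ∂F/∂x = y·cos(xy) - 5,
  ∂F/∂y = x·cos(xy) - 2.

Since d/dx[F] = ∂F/∂x + (∂F/∂y)·y' = 0, solve for y':
  (∂F/∂y)·y' = -∂F/∂x
  dy/dx = -(∂F/∂x)/(∂F/∂y) = -(y·cos(xy) - 5)/(x·cos(xy) - 2) = (-y·cos(xy) + 5)/(x·cos(xy) - 2)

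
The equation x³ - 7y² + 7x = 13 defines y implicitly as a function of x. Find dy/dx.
Apply d/dx to both sides, remembering that y depends on x. Each occurrence of y therefore brings in a y' = dy/dx via the chain rule.

With F(x, y) equal to the left-hand side minus the right, differentiate F term by term:
  d/dx[x^3] = 3x^2
  d/dx[7x] = 7
  d/dx[-7y^2] = -14y·y'
  d/dx[-13] = 0
Adding these up, d/dx[F] = 0 becomes
  (3x^2 + 7) + (-14y)·y' = 0,
so isolating y',
  dy/dx = -(3x^2 + 7)/(-14y) = (3x^2 + 7)/(14y)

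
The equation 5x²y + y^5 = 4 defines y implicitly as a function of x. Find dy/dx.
Apply d/dx to both sides, remembering that y depends on x. Each occurrence of y therefore brings in a y' = dy/dx via the chain rule.

With F(x, y) equal to the left-hand side minus the right, differentiate F term by term:
  d/dx[5x^2y] = 5x^2·y' + 10xy
  d/dx[y^5] = 5y^4·y'
  d/dx[-4] = 0
Adding these up, d/dx[F] = 0 becomes
  (10xy) + (5x^2 + 5y^4)·y' = 0,
so isolating y',
  dy/dx = -(10xy)/(5x^2 + 5y^4) = -2xy/(x^2 + y^4)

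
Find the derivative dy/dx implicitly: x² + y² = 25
Take d/dx of both sides. Since y is implicitly a function of x, the chain rule attaches a y' = dy/dx factor whenever we differentiate through y.

Set F(x, y) = (left side) − (right side), so the curve is F = 0. Differentiating each term of F:
  d/dx[x^2] = 2x
  d/dx[y^2] = 2y·y'
  d/dx[-25] = 0

Collecting, the y'-free part is the partial derivative in x and the y' coefficient is the partial derivative in y:
  ∂F/∂x = 2x
  ∂F/∂y = 2y

so d/dx[F(x, y(x))] = ∂F/∂x + (∂F/∂y)·y' = 0. Rearranging,
  dy/dx = -(∂F/∂x)/(∂F/∂y) = -(2x)/(2y) = -x/y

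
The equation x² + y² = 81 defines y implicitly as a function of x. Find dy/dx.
Apply d/dx to both sides, remembering that y depends on x. Each occurrence of y therefore brings in a y' = dy/dx via the chain rule.

With F(x, y) equal to the left-hand side minus the right, differentiate F term by term:
  d/dx[x^2] = 2x
  d/dx[y^2] = 2y·y'
  d/dx[-81] = 0
Adding these up, d/dx[F] = 0 becomes
  (2x) + (2y)·y' = 0,
so isolating y',
  dy/dx = -(2x)/(2y) = -x/y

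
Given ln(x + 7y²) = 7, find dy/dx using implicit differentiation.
Take d/dx of both sides. Since y is implicitly a function of x, the chain rule attaches a y' = dy/dx factor whenever we differentiate through y.

Set F(x, y) = (left side) − (right side), so the curve is F = 0. Differentiating each term of F:
  d/dx[ln(x + 7y^2)] = (14y·y' + 1)/(x + 7y^2)
  d/dx[-7] = 0

Collecting, the y'-free part is the partial derivative in x and the y' coefficient is the partial derivative in y:
  ∂F/∂x = 1/(x + 7y^2)
  ∂F/∂y = 14y/(x + 7y^2)

so d/dx[F(x, y(x))] = ∂F/∂x + (∂F/∂y)·y' = 0. Rearranging,
  dy/dx = -(∂F/∂x)/(∂F/∂y) = -(1/(x + 7y^2))/(14y/(x + 7y^2)) = -1/(14y)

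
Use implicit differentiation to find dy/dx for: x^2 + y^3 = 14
Differentiate both sides with respect to x, treating y as y(x). By the chain rule, any term containing y contributes a factor of y' = dy/dx when we differentiate it.

Move every term to one side and write the relation as F(x, y) = 0. Term by term,
  d/dx[x^2] = 2x
  d/dx[y^3] = 3y^2·y'
  d/dx[-14] = 0

The pieces without y' make up ∂F/∂x and the coefficient of y' is ∂F/∂y:
  ∂F/∂x = 2x,
  ∂F/∂y = 3y^2.

Since d/dx[F] = ∂F/∂x + (∂F/∂y)·y' = 0, solve for y':
  (∂F/∂y)·y' = -∂F/∂x
  dy/dx = -(∂F/∂x)/(∂F/∂y) = -(2x)/(3y^2) = -2x/(3y^2)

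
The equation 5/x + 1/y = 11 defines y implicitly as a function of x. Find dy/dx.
Apply d/dx to both sides, remembering that y depends on x. Each occurrence of y therefore brings in a y' = dy/dx via the chain rule.

With F(x, y) equal to the left-hand side minus the right, differentiate F term by term:
  d/dx[1/y] = -y'/y^2
  d/dx[5/x] = -5/x^2
  d/dx[-11] = 0
Adding these up, d/dx[F] = 0 becomes
  (-5/x^2) + (-1/y^2)·y' = 0,
so isolating y',
  dy/dx = -(-5/x^2)/(-1/y^2) = -5y^2/x^2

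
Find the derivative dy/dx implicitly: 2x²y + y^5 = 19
Take d/dx of both sides. Since y is implicitly a function of x, the chain rule attaches a y' = dy/dx factor whenever we differentiate through y.

Set F(x, y) = (left side) − (right side), so the curve is F = 0. Differentiating each term of F:
  d/dx[2x^2y] = 2x^2·y' + 4xy
  d/dx[y^5] = 5y^4·y'
  d/dx[-19] = 0

Collecting, the y'-free part is the partial derivative in x and the y' coefficient is the partial derivative in y:
  ∂F/∂x = 4xy
  ∂F/∂y = 2x^2 + 5y^4

so d/dx[F(x, y(x))] = ∂F/∂x + (∂F/∂y)·y' = 0. Rearranging,
  dy/dx = -(∂F/∂x)/(∂F/∂y) = -(4xy)/(2x^2 + 5y^4) = -4xy/(2x^2 + 5y^4)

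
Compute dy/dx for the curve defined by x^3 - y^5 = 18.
Differentiate both sides with respect to x, treating y as y(x). By the chain rule, any term containing y contributes a factor of y' = dy/dx when we differentiate it.

Move every term to one side and write the relation as F(x, y) = 0. Term by term,
  d/dx[x^3] = 3x^2
  d/dx[-y^5] = -5y^4·y'
  d/dx[-18] = 0

The pieces without y' make up ∂F/∂x and the coefficient of y' is ∂F/∂y:
  ∂F/∂x = 3x^2,
  ∂F/∂y = -5y^4.

Since d/dx[F] = ∂F/∂x + (∂F/∂y)·y' = 0, solve for y':
  (∂F/∂y)·y' = -∂F/∂x
  dy/dx = -(∂F/∂x)/(∂F/∂y) = -(3x^2)/(-5y^4) = 3x^2/(5y^4)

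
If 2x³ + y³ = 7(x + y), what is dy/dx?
Apply d/dx to both sides, remembering that y depends on x. Each occurrence of y therefore brings in a y' = dy/dx via the chain rule.

With F(x, y) equal to the left-hand side minus the right, differentiate F term by term:
  d/dx[2x^3] = 6x^2
  d/dx[-7x] = -7
  d/dx[y^3] = 3y^2·y'
  d/dx[-7y] = -7·y'
Adding these up, d/dx[F] = 0 becomes
  (6x^2 - 7) + (3y^2 - 7)·y' = 0,
so isolating y',
  dy/dx = -(6x^2 - 7)/(3y^2 - 7) = (7 - 6x^2)/(3y^2 - 7)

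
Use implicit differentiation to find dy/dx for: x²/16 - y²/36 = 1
Differentiate the relation implicitly: treat y = y(x) and apply the chain rule, so every y-derivative picks up a y' = dy/dx factor.

With everything moved to the left-hand side, differentiate term by term:
  d/dx[x^2/16] = x/8
  d/dx[-y^2/36] = -y·y'/18
  d/dx[-1] = 0

Separating the contributions that come from x directly and those that come through y:
  without y':      x/8
  multiplying y':  -y/18

so (x/8) + (-y/18)·y' = 0, and therefore
  dy/dx = -(x/8)/(-y/18) = 9x/(4y)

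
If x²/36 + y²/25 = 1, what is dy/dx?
Take d/dx of both sides. Since y is implicitly a function of x, the chain rule attaches a y' = dy/dx factor whenever we differentiate through y.

Set F(x, y) = (left side) − (right side), so the curve is F = 0. Differentiating each term of F:
  d/dx[x^2/36] = x/18
  d/dx[y^2/25] = 2y·y'/25
  d/dx[-1] = 0

Collecting, the y'-free part is the partial derivative in x and the y' coefficient is the partial derivative in y:
  ∂F/∂x = x/18
  ∂F/∂y = 2y/25

so d/dx[F(x, y(x))] = ∂F/∂x + (∂F/∂y)·y' = 0. Rearranging,
  dy/dx = -(∂F/∂x)/(∂F/∂y) = -(x/18)/(2y/25) = -25x/(36y)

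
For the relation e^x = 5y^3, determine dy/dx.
Take d/dx of both sides. Since y is implicitly a function of x, the chain rule attaches a y' = dy/dx factor whenever we differentiate through y.

Set F(x, y) = (left side) − (right side), so the curve is F = 0. Differentiating each term of F:
  d/dx[-5y^3] = -15y^2·y'
  d/dx[e^(x)] = e^(x)

Collecting, the y'-free part is the partial derivative in x and the y' coefficient is the partial derivative in y:
  ∂F/∂x = e^(x)
  ∂F/∂y = -15y^2

so d/dx[F(x, y(x))] = ∂F/∂x + (∂F/∂y)·y' = 0. Rearranging,
  dy/dx = -(∂F/∂x)/(∂F/∂y) = -(e^(x))/(-15y^2) = e^(x)/(15y^2)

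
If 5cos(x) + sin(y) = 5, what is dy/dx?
Apply d/dx to both sides, remembering that y depends on x. Each occurrence of y therefore brings in a y' = dy/dx via the chain rule.

With F(x, y) equal to the left-hand side minus the right, differentiate F term by term:
  d/dx[sin(y)] = y'·cos(y)
  d/dx[5cos(x)] = -5sin(x)
  d/dx[-5] = 0
Adding these up, d/dx[F] = 0 becomes
  (-5sin(x)) + (cos(y))·y' = 0,
so isolating y',
  dy/dx = -(-5sin(x))/(cos(y)) = 5sin(x)/cos(y)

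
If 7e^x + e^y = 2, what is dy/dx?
Differentiate the relation implicitly: treat y = y(x) and apply the chain rule, so every y-derivative picks up a y' = dy/dx factor.

With everything moved to the left-hand side, differentiate term by term:
  d/dx[7e^(x)] = 7e^(x)
  d/dx[e^(y)] = y'·e^(y)
  d/dx[-2] = 0

Separating the contributions that come from x directly and those that come through y:
  without y':      7e^(x)
  multiplying y':  e^(y)

so (7e^(x)) + (e^(y))·y' = 0, and therefore
  dy/dx = -(7e^(x))/(e^(y)) = -7e^(x - y)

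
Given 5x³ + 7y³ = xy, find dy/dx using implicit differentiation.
Take d/dx of both sides. Since y is implicitly a function of x, the chain rule attaches a y' = dy/dx factor whenever we differentiate through y.

Set F(x, y) = (left side) − (right side), so the curve is F = 0. Differentiating each term of F:
  d/dx[5x^3] = 15x^2
  d/dx[-xy] = -x·y' - y
  d/dx[7y^3] = 21y^2·y'

Collecting, the y'-free part is the partial derivative in x and the y' coefficient is the partial derivative in y:
  ∂F/∂x = 15x^2 - y
  ∂F/∂y = -x + 21y^2

so d/dx[F(x, y(x))] = ∂F/∂x + (∂F/∂y)·y' = 0. Rearranging,
  dy/dx = -(∂F/∂x)/(∂F/∂y) = -(15x^2 - y)/(-x + 21y^2) = (15x^2 - y)/(x - 21y^2)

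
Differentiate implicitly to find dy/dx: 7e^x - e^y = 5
Apply d/dx to both sides, remembering that y depends on x. Each occurrence of y therefore brings in a y' = dy/dx via the chain rule.

With F(x, y) equal to the left-hand side minus the right, differentiate F term by term:
  d/dx[7e^(x)] = 7e^(x)
  d/dx[-e^(y)] = -y'·e^(y)
  d/dx[-5] = 0
Adding these up, d/dx[F] = 0 becomes
  (7e^(x)) + (-e^(y))·y' = 0,
so isolating y',
  dy/dx = -(7e^(x))/(-e^(y)) = 7e^(x - y)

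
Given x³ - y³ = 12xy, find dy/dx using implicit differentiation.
Differentiate the relation implicitly: treat y = y(x) and apply the chain rule, so every y-derivative picks up a y' = dy/dx factor.

With everything moved to the left-hand side, differentiate term by term:
  d/dx[x^3] = 3x^2
  d/dx[-12xy] = -12x·y' - 12y
  d/dx[-y^3] = -3y^2·y'

Separating the contributions that come from x directly and those that come through y:
  without y':      3x^2 - 12y
  multiplying y':  -12x - 3y^2

so (3x^2 - 12y) + (-12x - 3y^2)·y' = 0, and therefore
  dy/dx = -(3x^2 - 12y)/(-12x - 3y^2) = (x^2 - 4y)/(4x + y^2)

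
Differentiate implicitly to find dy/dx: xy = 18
Differentiate the relation implicitly: treat y = y(x) and apply the chain rule, so every y-derivative picks up a y' = dy/dx factor.

With everything moved to the left-hand side, differentiate term by term:
  d/dx[xy] = x·y' + y
  d/dx[-18] = 0

Separating the contributions that come from x directly and those that come through y:
  without y':      y
  multiplying y':  x

so (y) + (x)·y' = 0, and therefore
  dy/dx = -(y)/(x) = -y/x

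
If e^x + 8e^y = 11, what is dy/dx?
Differentiate the relation implicitly: treat y = y(x) and apply the chain rule, so every y-derivative picks up a y' = dy/dx factor.

With everything moved to the left-hand side, differentiate term by term:
  d/dx[e^(x)] = e^(x)
  d/dx[8e^(y)] = 8·y'·e^(y)
  d/dx[-11] = 0

Separating the contributions that come from x directly and those that come through y:
  without y':      e^(x)
  multiplying y':  8e^(y)

so (e^(x)) + (8e^(y))·y' = 0, and therefore
  dy/dx = -(e^(x))/(8e^(y)) = -e^(x - y)/8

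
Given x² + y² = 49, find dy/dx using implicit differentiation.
Differentiate the relation implicitly: treat y = y(x) and apply the chain rule, so every y-derivative picks up a y' = dy/dx factor.

With everything moved to the left-hand side, differentiate term by term:
  d/dx[x^2] = 2x
  d/dx[y^2] = 2y·y'
  d/dx[-49] = 0

Separating the contributions that come from x directly and those that come through y:
  without y':      2x
  multiplying y':  2y

so (2x) + (2y)·y' = 0, and therefore
  dy/dx = -(2x)/(2y) = -x/y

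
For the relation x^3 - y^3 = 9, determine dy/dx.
Take d/dx of both sides. Since y is implicitly a function of x, the chain rule attaches a y' = dy/dx factor whenever we differentiate through y.

Set F(x, y) = (left side) − (right side), so the curve is F = 0. Differentiating each term of F:
  d/dx[x^3] = 3x^2
  d/dx[-y^3] = -3y^2·y'
  d/dx[-9] = 0

Collecting, the y'-free part is the partial derivative in x and the y' coefficient is the partial derivative in y:
  ∂F/∂x = 3x^2
  ∂F/∂y = -3y^2

so d/dx[F(x, y(x))] = ∂F/∂x + (∂F/∂y)·y' = 0. Rearranging,
  dy/dx = -(∂F/∂x)/(∂F/∂y) = -(3x^2)/(-3y^2) = x^2/y^2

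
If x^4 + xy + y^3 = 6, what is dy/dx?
Apply d/dx to both sides, remembering that y depends on x. Each occurrence of y therefore brings in a y' = dy/dx via the chain rule.

With F(x, y) equal to the left-hand side minus the right, differentiate F term by term:
  d/dx[x^4] = 4x^3
  d/dx[xy] = x·y' + y
  d/dx[y^3] = 3y^2·y'
  d/dx[-6] = 0
Adding these up, d/dx[F] = 0 becomes
  (4x^3 + y) + (x + 3y^2)·y' = 0,
so isolating y',
  dy/dx = -(4x^3 + y)/(x + 3y^2) = (-4x^3 - y)/(x + 3y^2)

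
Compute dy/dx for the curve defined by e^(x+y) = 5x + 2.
Differentiate the relation implicitly: treat y = y(x) and apply the chain rule, so every y-derivative picks up a y' = dy/dx factor.

With everything moved to the left-hand side, differentiate term by term:
  d/dx[-5x] = -5
  d/dx[e^(x + y)] = (y' + 1)·e^(x + y)
  d/dx[-2] = 0

Separating the contributions that come from x directly and those that come through y:
  without y':      e^(x + y) - 5
  multiplying y':  e^(x + y)

so (e^(x + y) - 5) + (e^(x + y))·y' = 0, and therefore
  dy/dx = -(e^(x + y) - 5)/(e^(x + y)) = 5e^(-x - y) - 1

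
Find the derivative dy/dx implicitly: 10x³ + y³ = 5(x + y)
Apply d/dx to both sides, remembering that y depends on x. Each occurrence of y therefore brings in a y' = dy/dx via the chain rule.

With F(x, y) equal to the left-hand side minus the right, differentiate F term by term:
  d/dx[10x^3] = 30x^2
  d/dx[-5x] = -5
  d/dx[y^3] = 3y^2·y'
  d/dx[-5y] = -5·y'
Adding these up, d/dx[F] = 0 becomes
  (30x^2 - 5) + (3y^2 - 5)·y' = 0,
so isolating y',
  dy/dx = -(30x^2 - 5)/(3y^2 - 5) = 5(1 - 6x^2)/(3y^2 - 5)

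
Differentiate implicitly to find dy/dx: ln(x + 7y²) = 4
Differentiate both sides with respect to x, treating y as y(x). By the chain rule, any term containing y contributes a factor of y' = dy/dx when we differentiate it.

Move every term to one side and write the relation as F(x, y) = 0. Term by term,
  d/dx[ln(x + 7y^2)] = (14y·y' + 1)/(x + 7y^2)
  d/dx[-4] = 0

The pieces without y' make up ∂F/∂x and the coefficient of y' is ∂F/∂y:
  ∂F/∂x = 1/(x + 7y^2),
  ∂F/∂y = 14y/(x + 7y^2).

Since d/dx[F] = ∂F/∂x + (∂F/∂y)·y' = 0, solve for y':
  (∂F/∂y)·y' = -∂F/∂x
  dy/dx = -(∂F/∂x)/(∂F/∂y) = -(1/(x + 7y^2))/(14y/(x + 7y^2)) = -1/(14y)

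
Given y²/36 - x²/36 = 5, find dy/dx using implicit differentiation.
Differentiate both sides with respect to x, treating y as y(x). By the chain rule, any term containing y contributes a factor of y' = dy/dx when we differentiate it.

Move every term to one side and write the relation as F(x, y) = 0. Term by term,
  d/dx[-x^2/36] = -x/18
  d/dx[y^2/36] = y·y'/18
  d/dx[-5] = 0

The pieces without y' make up ∂F/∂x and the coefficient of y' is ∂F/∂y:
  ∂F/∂x = -x/18,
  ∂F/∂y = y/18.

Since d/dx[F] = ∂F/∂x + (∂F/∂y)·y' = 0, solve for y':
  (∂F/∂y)·y' = -∂F/∂x
  dy/dx = -(∂F/∂x)/(∂F/∂y) = -(-x/18)/(y/18) = x/y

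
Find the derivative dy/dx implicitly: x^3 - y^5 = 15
Differentiate both sides with respect to x, treating y as y(x). By the chain rule, any term containing y contributes a factor of y' = dy/dx when we differentiate it.

Move every term to one side and write the relation as F(x, y) = 0. Term by term,
  d/dx[x^3] = 3x^2
  d/dx[-y^5] = -5y^4·y'
  d/dx[-15] = 0

The pieces without y' make up ∂F/∂x and the coefficient of y' is ∂F/∂y:
  ∂F/∂x = 3x^2,
  ∂F/∂y = -5y^4.

Since d/dx[F] = ∂F/∂x + (∂F/∂y)·y' = 0, solve for y':
  (∂F/∂y)·y' = -∂F/∂x
  dy/dx = -(∂F/∂x)/(∂F/∂y) = -(3x^2)/(-5y^4) = 3x^2/(5y^4)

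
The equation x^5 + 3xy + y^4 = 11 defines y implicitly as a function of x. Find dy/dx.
Apply d/dx to both sides, remembering that y depends on x. Each occurrence of y therefore brings in a y' = dy/dx via the chain rule.

With F(x, y) equal to the left-hand side minus the right, differentiate F term by term:
  d/dx[x^5] = 5x^4
  d/dx[3xy] = 3x·y' + 3y
  d/dx[y^4] = 4y^3·y'
  d/dx[-11] = 0
Adding these up, d/dx[F] = 0 becomes
  (5x^4 + 3y) + (3x + 4y^3)·y' = 0,
so isolating y',
  dy/dx = -(5x^4 + 3y)/(3x + 4y^3) = (-5x^4 - 3y)/(3x + 4y^3)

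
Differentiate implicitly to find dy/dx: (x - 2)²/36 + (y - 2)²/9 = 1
Apply d/dx to both sides, remembering that y depends on x. Each occurrence of y therefore brings in a y' = dy/dx via the chain rule.

With F(x, y) equal to the left-hand side minus the right, differentiate F term by term:
  d/dx[(x - 2)^2/36] = x/18 - 1/9
  d/dx[(y - 2)^2/9] = 2·y'(y - 2)/9
  d/dx[-1] = 0
Adding these up, d/dx[F] = 0 becomes
  (x/18 - 1/9) + (2y/9 - 4/9)·y' = 0,
so isolating y',
  dy/dx = -(x/18 - 1/9)/(2y/9 - 4/9)
        = -((x - 2)/18)/(2(y - 2)/9) = (2 - x)/(4(y - 2))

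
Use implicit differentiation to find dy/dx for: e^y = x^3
Apply d/dx to both sides, remembering that y depends on x. Each occurrence of y therefore brings in a y' = dy/dx via the chain rule.

With F(x, y) equal to the left-hand side minus the right, differentiate F term by term:
  d/dx[-x^3] = -3x^2
  d/dx[e^(y)] = y'·e^(y)
Adding these up, d/dx[F] = 0 becomes
  (-3x^2) + (e^(y))·y' = 0,
so isolating y',
  dy/dx = -(-3x^2)/(e^(y)) = 3x^2e^(-y)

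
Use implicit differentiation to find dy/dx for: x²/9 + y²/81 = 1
Differentiate the relation implicitly: treat y = y(x) and apply the chain rule, so every y-derivative picks up a y' = dy/dx factor.

With everything moved to the left-hand side, differentiate term by term:
  d/dx[x^2/9] = 2x/9
  d/dx[y^2/81] = 2y·y'/81
  d/dx[-1] = 0

Separating the contributions that come from x directly and those that come through y:
  without y':      2x/9
  multiplying y':  2y/81

so (2x/9) + (2y/81)·y' = 0, and therefore
  dy/dx = -(2x/9)/(2y/81) = -9x/y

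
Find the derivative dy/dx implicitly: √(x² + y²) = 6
Take d/dx of both sides. Since y is implicitly a function of x, the chain rule attaches a y' = dy/dx factor whenever we differentiate through y.

Set F(x, y) = (left side) − (right side), so the curve is F = 0. Differentiating each term of F:
  d/dx[√(x^2 + y^2)] = (x + y·y')/√(x^2 + y^2)
  d/dx[-6] = 0

Collecting, the y'-free part is the partial derivative in x and the y' coefficient is the partial derivative in y:
  ∂F/∂x = x/√(x^2 + y^2)
  ∂F/∂y = y/√(x^2 + y^2)

so d/dx[F(x, y(x))] = ∂F/∂x + (∂F/∂y)·y' = 0. Rearranging,
  dy/dx = -(∂F/∂x)/(∂F/∂y) = -(x/√(x^2 + y^2))/(y/√(x^2 + y^2)) = -x/y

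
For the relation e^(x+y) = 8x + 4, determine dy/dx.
Differentiate both sides with respect to x, treating y as y(x). By the chain rule, any term containing y contributes a factor of y' = dy/dx when we differentiate it.

Move every term to one side and write the relation as F(x, y) = 0. Term by term,
  d/dx[-8x] = -8
  d/dx[e^(x + y)] = (y' + 1)·e^(x + y)
  d/dx[-4] = 0

The pieces without y' make up ∂F/∂x and the coefficient of y' is ∂F/∂y:
  ∂F/∂x = e^(x + y) - 8,
  ∂F/∂y = e^(x + y).

Since d/dx[F] = ∂F/∂x + (∂F/∂y)·y' = 0, solve for y':
  (∂F/∂y)·y' = -∂F/∂x
  dy/dx = -(∂F/∂x)/(∂F/∂y) = -(e^(x + y) - 8)/(e^(x + y)) = 8e^(-x - y) - 1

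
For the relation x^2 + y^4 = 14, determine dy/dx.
Take d/dx of both sides. Since y is implicitly a function of x, the chain rule attaches a y' = dy/dx factor whenever we differentiate through y.

Set F(x, y) = (left side) − (right side), so the curve is F = 0. Differentiating each term of F:
  d/dx[x^2] = 2x
  d/dx[y^4] = 4y^3·y'
  d/dx[-14] = 0

Collecting, the y'-free part is the partial derivative in x and the y' coefficient is the partial derivative in y:
  ∂F/∂x = 2x
  ∂F/∂y = 4y^3

so d/dx[F(x, y(x))] = ∂F/∂x + (∂F/∂y)·y' = 0. Rearranging,
  dy/dx = -(∂F/∂x)/(∂F/∂y) = -(2x)/(4y^3) = -x/(2y^3)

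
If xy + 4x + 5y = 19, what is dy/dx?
Take d/dx of both sides. Since y is implicitly a function of x, the chain rule attaches a y' = dy/dx factor whenever we differentiate through y.

Set F(x, y) = (left side) − (right side), so the curve is F = 0. Differentiating each term of F:
  d/dx[xy] = x·y' + y
  d/dx[4x] = 4
  d/dx[5y] = 5·y'
  d/dx[-19] = 0

Collecting, the y'-free part is the partial derivative in x and the y' coefficient is the partial derivative in y:
  ∂F/∂x = y + 4
  ∂F/∂y = x + 5

so d/dx[F(x, y(x))] = ∂F/∂x + (∂F/∂y)·y' = 0. Rearranging,
  dy/dx = -(∂F/∂x)/(∂F/∂y) = -(y + 4)/(x + 5) = (-y - 4)/(x + 5)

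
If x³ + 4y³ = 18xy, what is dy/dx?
Differentiate the relation implicitly: treat y = y(x) and apply the chain rule, so every y-derivative picks up a y' = dy/dx factor.

With everything moved to the left-hand side, differentiate term by term:
  d/dx[x^3] = 3x^2
  d/dx[-18xy] = -18x·y' - 18y
  d/dx[4y^3] = 12y^2·y'

Separating the contributions that come from x directly and those that come through y:
  without y':      3x^2 - 18y
  multiplying y':  -18x + 12y^2

so (3x^2 - 18y) + (-18x + 12y^2)·y' = 0, and therefore
  dy/dx = -(3x^2 - 18y)/(-18x + 12y^2) = (x^2 - 6y)/(2(3x - 2y^2))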